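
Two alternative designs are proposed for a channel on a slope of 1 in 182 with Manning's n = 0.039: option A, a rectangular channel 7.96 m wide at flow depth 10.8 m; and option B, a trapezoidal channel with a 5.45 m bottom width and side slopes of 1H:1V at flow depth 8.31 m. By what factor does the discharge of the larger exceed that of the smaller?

Channel A: Flow area A = b·y = 7.96 × 10.8 = 85.97 m². Wetted perimeter P = b + 2y = 7.96 + 2×10.8 = 29.56 m. Hydraulic radius R = A/P = 85.97/29.56 = 2.908 m. Q_A = (1/0.039)·85.97·2.908^(2/3)·√0.005495 = 332.9 m³/s.
Channel B: With bottom width b = 5.45 m and side slope z = 1: A = (b + zy)y = (5.45 + 1×8.31)×8.31 = 114.3 m²; P = b + 2y√(1+z²) = 5.45 + 2×8.31×1.414 = 28.95 m. Hydraulic radius R = A/P = 114.3/28.95 = 3.949 m. Q_B = (1/0.039)·114.3·3.949^(2/3)·√0.005495 = 543 m³/s.
The larger discharge is 543 m³/s and the smaller is 332.9 m³/s; the ratio is 1.63.

1.63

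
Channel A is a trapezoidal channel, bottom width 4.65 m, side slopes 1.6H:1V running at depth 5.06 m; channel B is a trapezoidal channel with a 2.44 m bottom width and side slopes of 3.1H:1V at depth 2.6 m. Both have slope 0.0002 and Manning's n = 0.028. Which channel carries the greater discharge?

channel A

Channel A: With bottom width b = 4.65 m and side slope z = 1.6: A = (b + zy)y = (4.65 + 1.6×5.06)×5.06 = 64.49 m²; P = b + 2y√(1+z²) = 4.65 + 2×5.06×1.887 = 23.74 m. Hydraulic radius R = A/P = 64.49/23.74 = 2.716 m. Q_A = (1/0.028)·64.49·2.716^(2/3)·√0.0002 = 63.41 m³/s.
Channel B: With bottom width b = 2.44 m and side slope z = 3.1: A = (b + zy)y = (2.44 + 3.1×2.6)×2.6 = 27.3 m²; P = b + 2y√(1+z²) = 2.44 + 2×2.6×3.257 = 19.38 m. Hydraulic radius R = A/P = 27.3/19.38 = 1.409 m. Q_B = (1/0.028)·27.3·1.409^(2/3)·√0.0002 = 17.33 m³/s.
Q_A = 63.41 m³/s vs Q_B = 17.33 m³/s, so channel A carries more.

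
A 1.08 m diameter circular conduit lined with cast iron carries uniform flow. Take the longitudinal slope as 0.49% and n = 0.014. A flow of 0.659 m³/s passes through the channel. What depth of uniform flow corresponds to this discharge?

Manning's equation rearranged: A R^(2/3) = nQ / (1·√S) = 0.014 × 0.659 / (√0.0049) = 0.1318.
Try y = 0.349 m: A R^(2/3) = 0.08647 — short.
Try y = 0.534 m: A R^(2/3) = 0.1877 — over.
Try y = 0.437 m: A R^(2/3) = 0.1317 — close enough.

y_n = 0.437 m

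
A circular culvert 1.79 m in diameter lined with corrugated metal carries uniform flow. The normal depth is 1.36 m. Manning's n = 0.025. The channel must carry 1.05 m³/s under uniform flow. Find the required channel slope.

For a circular section of diameter D = 1.79 m at depth y = 1.36 m, the central angle is θ = 2 arccos(1 − 2y/D) = 4.234 rad. Then A = (D²/8)(θ − sin θ) = 2.051 m² and P = Dθ/2 = 3.79 m.
Hydraulic radius R = A/P = 2.051/3.79 = 0.5413 m.
From Manning's equation, S = [nQ / (1 A R^(2/3))]² = [0.025 × 1.05 / (1 × 2.051 × 0.5413^(2/3))]² = 0.000371.

S = 0.000371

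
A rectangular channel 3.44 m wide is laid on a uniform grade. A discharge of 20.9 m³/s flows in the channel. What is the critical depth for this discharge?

For a rectangular channel, critical depth y_c = (q²/g)^(1/3) where q = Q/b = 20.9/3.44 = 6.076 m²/s.
So y_c = (6.076²/9.81)^(1/3) = 1.56 m.

y_c = 1.56 m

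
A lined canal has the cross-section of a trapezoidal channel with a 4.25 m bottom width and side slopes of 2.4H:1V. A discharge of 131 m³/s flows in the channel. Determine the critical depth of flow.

y_c = 2.85 m

At critical depth, Q² T / (g A³) = 1, i.e. A³/T = Q²/g = 131²/9.81 = 1749.
At y = 2.48 m: A³/T = 1003 — low.
At y = 3.22 m: A³/T = 2912 — high.
At y = 2.85 m: A³/T = 1761 — ≈ 1749.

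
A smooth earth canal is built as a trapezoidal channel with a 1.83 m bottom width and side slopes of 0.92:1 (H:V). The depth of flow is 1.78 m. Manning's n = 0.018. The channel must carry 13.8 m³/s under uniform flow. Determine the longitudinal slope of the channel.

S = 0.0018

With bottom width b = 1.83 m and side slope z = 0.92: A = (b + zy)y = (1.83 + 0.92×1.78)×1.78 = 6.172 m²; P = b + 2y√(1+z²) = 1.83 + 2×1.78×1.359 = 6.667 m.
Hydraulic radius R = A/P = 6.172/6.667 = 0.9257 m.
From Manning's equation, S = [nQ / (1 A R^(2/3))]² = [0.018 × 13.8 / (1 × 6.172 × 0.9257^(2/3))]² = 0.0018.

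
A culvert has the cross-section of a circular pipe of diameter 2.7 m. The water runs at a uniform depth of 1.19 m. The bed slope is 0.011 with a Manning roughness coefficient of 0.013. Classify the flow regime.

For a circular section of diameter D = 2.7 m at depth y = 1.19 m, the central angle is θ = 2 arccos(1 − 2y/D) = 2.904 rad. Then A = (D²/8)(θ − sin θ) = 2.432 m² and P = Dθ/2 = 3.92 m.
Hydraulic radius R = A/P = 2.432/3.92 = 0.6203 m.
V = (1/n) R^(2/3) √S = (1/0.013) × 0.6203^(2/3) × √0.011 = 5.868 m/s. Hydraulic depth D_h = A/T = 2.432/2.681 = 0.9071 m.
Froude number Fr = V/√(g·D_h) = 5.868/√(9.81×0.9071) = 1.97, which is greater than 1, so the flow is supercritical.

supercritical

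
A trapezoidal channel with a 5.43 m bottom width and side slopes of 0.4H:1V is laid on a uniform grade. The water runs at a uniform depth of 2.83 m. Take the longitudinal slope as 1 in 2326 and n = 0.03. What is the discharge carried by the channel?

With bottom width b = 5.43 m and side slope z = 0.4: A = (b + zy)y = (5.43 + 0.4×2.83)×2.83 = 18.57 m²; P = b + 2y√(1+z²) = 5.43 + 2×2.83×1.077 = 11.53 m.
Hydraulic radius R = A/P = 18.57/11.53 = 1.611 m.
Manning's equation: Q = (1/n) A R^(2/3) S^(1/2) = (1/0.03) × 18.57 × 1.611^(2/3) × 0.0004299^(1/2) = 17.6 m³/s.

Q = 17.6 m³/s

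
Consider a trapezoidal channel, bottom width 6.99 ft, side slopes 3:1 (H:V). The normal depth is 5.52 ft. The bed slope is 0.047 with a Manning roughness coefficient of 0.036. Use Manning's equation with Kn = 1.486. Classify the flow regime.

supercritical

With bottom width b = 6.99 ft and side slope z = 3: A = (b + zy)y = (6.99 + 3×5.52)×5.52 = 130 ft²; P = b + 2y√(1+z²) = 6.99 + 2×5.52×3.162 = 41.9 ft.
Hydraulic radius R = A/P = 130/41.9 = 3.102 ft.
V = (1.486/n) R^(2/3) √S = (1.486/0.036) × 3.102^(2/3) × √0.047 = 19.04 ft/s. Hydraulic depth D_h = A/T = 130/40.11 = 3.241 ft.
Froude number Fr = V/√(g·D_h) = 19.04/√(32.2×3.241) = 1.86, which is greater than 1, so the flow is supercritical.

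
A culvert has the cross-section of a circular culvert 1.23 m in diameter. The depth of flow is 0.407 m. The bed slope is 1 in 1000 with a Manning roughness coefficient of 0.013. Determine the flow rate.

Q = 0.311 m³/s

For a circular section of diameter D = 1.23 m at depth y = 0.407 m, the central angle is θ = 2 arccos(1 − 2y/D) = 2.452 rad. Then A = (D²/8)(θ − sin θ) = 0.3432 m² and P = Dθ/2 = 1.508 m.
Hydraulic radius R = A/P = 0.3432/1.508 = 0.2277 m.
Manning's equation: Q = (1/n) A R^(2/3) S^(1/2) = (1/0.013) × 0.3432 × 0.2277^(2/3) × 0.001^(1/2) = 0.311 m³/s.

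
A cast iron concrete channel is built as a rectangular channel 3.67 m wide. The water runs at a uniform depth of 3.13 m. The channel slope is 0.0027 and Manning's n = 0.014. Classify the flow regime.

subcritical

Flow area A = b·y = 3.67 × 3.13 = 11.49 m². Wetted perimeter P = b + 2y = 3.67 + 2×3.13 = 9.93 m.
Hydraulic radius R = A/P = 11.49/9.93 = 1.157 m.
V = (1/n) R^(2/3) √S = (1/0.014) × 1.157^(2/3) × √0.0027 = 4.09 m/s. Hydraulic depth D_h = A/T = 11.49/3.67 = 3.13 m.
Froude number Fr = V/√(g·D_h) = 4.09/√(9.81×3.13) = 0.738, which is less than 1, so the flow is subcritical.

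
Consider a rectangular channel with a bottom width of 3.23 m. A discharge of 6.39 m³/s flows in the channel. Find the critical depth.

y_c = 0.736 m

For a rectangular channel, critical depth y_c = (q²/g)^(1/3) where q = Q/b = 6.39/3.23 = 1.978 m²/s.
So y_c = (1.978²/9.81)^(1/3) = 0.736 m.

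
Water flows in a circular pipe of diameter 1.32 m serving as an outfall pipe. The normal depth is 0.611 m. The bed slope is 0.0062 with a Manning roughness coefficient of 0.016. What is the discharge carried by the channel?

Q = 1.41 m³/s

For a circular section of diameter D = 1.32 m at depth y = 0.611 m, the central angle is θ = 2 arccos(1 − 2y/D) = 2.993 rad. Then A = (D²/8)(θ − sin θ) = 0.6196 m² and P = Dθ/2 = 1.975 m.
Hydraulic radius R = A/P = 0.6196/1.975 = 0.3137 m.
Manning's equation: Q = (1/n) A R^(2/3) S^(1/2) = (1/0.016) × 0.6196 × 0.3137^(2/3) × 0.0062^(1/2) = 1.41 m³/s.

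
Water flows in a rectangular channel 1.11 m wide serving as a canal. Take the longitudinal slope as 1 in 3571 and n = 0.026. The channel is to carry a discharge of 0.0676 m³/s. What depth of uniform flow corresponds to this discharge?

Manning's equation rearranged: A R^(2/3) = nQ / (1·√S) = 0.026 × 0.0676 / (√0.00028) = 0.105.
Trying y = 0.356 m: A R^(2/3) = 0.1426 — too large.
Trying y = 0.227 m: A R^(2/3) = 0.0746 — too small.
Trying y = 0.287 m: A R^(2/3) = 0.105 — matches.

y_n = 0.287 m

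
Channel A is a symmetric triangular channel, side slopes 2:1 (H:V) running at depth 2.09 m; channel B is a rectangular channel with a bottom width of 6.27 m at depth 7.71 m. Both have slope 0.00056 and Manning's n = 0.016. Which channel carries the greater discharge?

channel B

Channel A: For a triangular section with side slope z = 2: A = zy² = 2×2.09² = 8.736 m²; P = 2y√(1+z²) = 2×2.09×2.236 = 9.347 m. Hydraulic radius R = A/P = 8.736/9.347 = 0.9347 m. Q_A = (1/0.016)·8.736·0.9347^(2/3)·√0.00056 = 12.35 m³/s.
Channel B: Flow area A = b·y = 6.27 × 7.71 = 48.34 m². Wetted perimeter P = b + 2y = 6.27 + 2×7.71 = 21.69 m. Hydraulic radius R = A/P = 48.34/21.69 = 2.229 m. Q_B = (1/0.016)·48.34·2.229^(2/3)·√0.00056 = 122 m³/s.
Q_A = 12.35 m³/s vs Q_B = 122 m³/s, so channel B carries more.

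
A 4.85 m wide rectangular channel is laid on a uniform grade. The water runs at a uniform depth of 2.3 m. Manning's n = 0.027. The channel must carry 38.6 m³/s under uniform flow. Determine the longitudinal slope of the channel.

Flow area A = b·y = 4.85 × 2.3 = 11.15 m². Wetted perimeter P = b + 2y = 4.85 + 2×2.3 = 9.45 m.
Hydraulic radius R = A/P = 11.15/9.45 = 1.18 m.
From Manning's equation, S = [nQ / (1 A R^(2/3))]² = [0.027 × 38.6 / (1 × 11.15 × 1.18^(2/3))]² = 0.007.

S = 0.007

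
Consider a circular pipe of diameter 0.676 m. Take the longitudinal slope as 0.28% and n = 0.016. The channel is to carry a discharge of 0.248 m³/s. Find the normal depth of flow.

y_n = 0.41 m

Manning's equation rearranged: A R^(2/3) = nQ / (1·√S) = 0.016 × 0.248 / (√0.0028) = 0.07499.
At y = 0.468 m: A R^(2/3) = 0.09053 — high.
At y = 0.33 m: A R^(2/3) = 0.05266 — low.
At y = 0.41 m: A R^(2/3) = 0.07493 — matches.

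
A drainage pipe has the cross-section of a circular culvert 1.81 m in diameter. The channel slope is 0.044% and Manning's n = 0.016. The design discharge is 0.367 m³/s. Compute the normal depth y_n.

y_n = 0.527 m

Manning's equation rearranged: A R^(2/3) = nQ / (1·√S) = 0.016 × 0.367 / (√0.00044) = 0.2799.
At y = 0.603 m: A R^(2/3) = 0.3632 — too large.
At y = 0.368 m: A R^(2/3) = 0.1373 — too small.
At y = 0.527 m: A R^(2/3) = 0.2802 — matches.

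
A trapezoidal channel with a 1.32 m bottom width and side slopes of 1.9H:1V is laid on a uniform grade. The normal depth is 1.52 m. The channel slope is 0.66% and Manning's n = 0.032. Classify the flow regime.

subcritical

With bottom width b = 1.32 m and side slope z = 1.9: A = (b + zy)y = (1.32 + 1.9×1.52)×1.52 = 6.396 m²; P = b + 2y√(1+z²) = 1.32 + 2×1.52×2.147 = 7.847 m.
Hydraulic radius R = A/P = 6.396/7.847 = 0.8151 m.
V = (1/n) R^(2/3) √S = (1/0.032) × 0.8151^(2/3) × √0.0066 = 2.215 m/s. Hydraulic depth D_h = A/T = 6.396/7.096 = 0.9014 m.
Froude number Fr = V/√(g·D_h) = 2.215/√(9.81×0.9014) = 0.745, which is less than 1, so the flow is subcritical.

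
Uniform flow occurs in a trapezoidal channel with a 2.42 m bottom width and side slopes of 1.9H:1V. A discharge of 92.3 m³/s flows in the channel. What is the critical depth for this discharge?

At critical depth, Q² T / (g A³) = 1, i.e. A³/T = Q²/g = 92.3²/9.81 = 868.4.
At y = 2.08 m: A³/T = 225.5 — short.
At y = 3.62 m: A³/T = 2357 — over.
At y = 2.87 m: A³/T = 865.7 — matches.

y_c = 2.87 m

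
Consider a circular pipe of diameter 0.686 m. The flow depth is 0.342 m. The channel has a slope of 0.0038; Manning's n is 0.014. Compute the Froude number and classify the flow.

subcritical

For a circular section of diameter D = 0.686 m at depth y = 0.342 m, the central angle is θ = 2 arccos(1 − 2y/D) = 3.136 rad. Then A = (D²/8)(θ − sin θ) = 0.1841 m² and P = Dθ/2 = 1.076 m.
Hydraulic radius R = A/P = 0.1841/1.076 = 0.1712 m.
V = (1/n) R^(2/3) √S = (1/0.014) × 0.1712^(2/3) × √0.0038 = 1.357 m/s. Hydraulic depth D_h = A/T = 0.1841/0.686 = 0.2684 m.
Froude number Fr = V/√(g·D_h) = 1.357/√(9.81×0.2684) = 0.837, which is less than 1, so the flow is subcritical.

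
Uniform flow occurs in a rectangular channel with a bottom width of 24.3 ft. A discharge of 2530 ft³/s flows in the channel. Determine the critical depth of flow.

y_c = 6.96 ft

For a rectangular channel, critical depth y_c = (q²/g)^(1/3) where q = Q/b = 2530/24.3 = 104.1 ft²/s.
So y_c = (104.1²/32.2)^(1/3) = 6.96 ft.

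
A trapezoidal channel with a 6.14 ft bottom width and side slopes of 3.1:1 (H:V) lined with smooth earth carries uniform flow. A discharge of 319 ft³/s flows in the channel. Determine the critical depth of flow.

At critical depth, Q² T / (g A³) = 1, i.e. A³/T = Q²/g = 319²/32.2 = 3160.
Try y = 2.33 ft: A³/T = 1466 — too small.
Try y = 3.62 ft: A³/T = 8686 — too large.
Try y = 2.83 ft: A³/T = 3174 — ≈ 3160.

y_c = 2.83 ft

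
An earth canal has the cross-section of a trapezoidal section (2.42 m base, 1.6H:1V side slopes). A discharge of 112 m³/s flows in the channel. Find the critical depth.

y_c = 3.31 m

At critical depth, Q² T / (g A³) = 1, i.e. A³/T = Q²/g = 112²/9.81 = 1279.
Trying y = 4.09 m: A³/T = 3178 — over.
Trying y = 2.55 m: A³/T = 430.4 — short.
Trying y = 3.31 m: A³/T = 1280 — ≈ 1279.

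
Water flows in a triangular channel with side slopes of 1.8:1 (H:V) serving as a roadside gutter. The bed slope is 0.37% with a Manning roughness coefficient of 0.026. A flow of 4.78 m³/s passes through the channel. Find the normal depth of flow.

y_n = 1.29 m

Manning's equation rearranged: A R^(2/3) = nQ / (1·√S) = 0.026 × 4.78 / (√0.0037) = 2.043.
At y = 1.14 m: A R^(2/3) = 1.47 — short.
At y = 1.58 m: A R^(2/3) = 3.511 — over.
At y = 1.29 m: A R^(2/3) = 2.044 — close enough.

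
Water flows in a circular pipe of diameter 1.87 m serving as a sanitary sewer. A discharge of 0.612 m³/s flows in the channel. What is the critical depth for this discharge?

At critical depth, Q² T / (g A³) = 1, i.e. A³/T = Q²/g = 0.612²/9.81 = 0.03818.
Try y = 0.418 m: A³/T = 0.06176 — high.
Try y = 0.305 m: A³/T = 0.01795 — low.
Try y = 0.37 m: A³/T = 0.03832 — close enough.

y_c = 0.37 m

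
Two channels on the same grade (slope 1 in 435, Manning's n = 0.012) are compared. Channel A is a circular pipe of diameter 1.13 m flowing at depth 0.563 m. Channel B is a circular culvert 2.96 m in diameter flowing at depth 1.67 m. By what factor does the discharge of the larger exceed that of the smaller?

Channel A: For a circular section of diameter D = 1.13 m at depth y = 0.563 m, the central angle is θ = 2 arccos(1 − 2y/D) = 3.135 rad. Then A = (D²/8)(θ − sin θ) = 0.4992 m² and P = Dθ/2 = 1.771 m. Hydraulic radius R = A/P = 0.4992/1.771 = 0.2819 m. Q_A = (1/0.012)·0.4992·0.2819^(2/3)·√0.002299 = 0.8574 m³/s.
Channel B: For a circular section of diameter D = 2.96 m at depth y = 1.67 m, the central angle is θ = 2 arccos(1 − 2y/D) = 3.399 rad. Then A = (D²/8)(θ − sin θ) = 4.002 m² and P = Dθ/2 = 5.031 m. Hydraulic radius R = A/P = 4.002/5.031 = 0.7954 m. Q_B = (1/0.012)·4.002·0.7954^(2/3)·√0.002299 = 13.73 m³/s.
The larger discharge is 13.73 m³/s and the smaller is 0.8574 m³/s; the ratio is 16.

16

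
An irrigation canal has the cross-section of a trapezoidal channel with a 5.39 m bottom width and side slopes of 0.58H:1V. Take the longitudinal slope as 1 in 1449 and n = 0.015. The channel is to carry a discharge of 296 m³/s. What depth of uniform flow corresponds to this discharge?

y_n = 7.74 m

Manning's equation rearranged: A R^(2/3) = nQ / (1·√S) = 0.015 × 296 / (√0.0006901) = 169.
Try y = 9.39 m: A R^(2/3) = 245.8 — high.
Try y = 6.26 m: A R^(2/3) = 113.3 — low.
Try y = 7.74 m: A R^(2/3) = 168.9 — close enough.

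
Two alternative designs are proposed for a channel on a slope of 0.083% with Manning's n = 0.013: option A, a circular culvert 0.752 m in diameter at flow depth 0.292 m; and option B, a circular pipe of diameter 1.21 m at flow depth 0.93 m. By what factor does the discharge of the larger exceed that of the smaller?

10.4

Channel A: For a circular section of diameter D = 0.752 m at depth y = 0.292 m, the central angle is θ = 2 arccos(1 − 2y/D) = 2.691 rad. Then A = (D²/8)(θ − sin θ) = 0.1594 m² and P = Dθ/2 = 1.012 m. Hydraulic radius R = A/P = 0.1594/1.012 = 0.1576 m. Q_A = (1/0.013)·0.1594·0.1576^(2/3)·√0.00083 = 0.1031 m³/s.
Channel B: For a circular section of diameter D = 1.21 m at depth y = 0.93 m, the central angle is θ = 2 arccos(1 − 2y/D) = 4.276 rad. Then A = (D²/8)(θ − sin θ) = 0.9484 m² and P = Dθ/2 = 2.587 m. Hydraulic radius R = A/P = 0.9484/2.587 = 0.3666 m. Q_B = (1/0.013)·0.9484·0.3666^(2/3)·√0.00083 = 1.077 m³/s.
The larger discharge is 1.077 m³/s and the smaller is 0.1031 m³/s; the ratio is 10.4.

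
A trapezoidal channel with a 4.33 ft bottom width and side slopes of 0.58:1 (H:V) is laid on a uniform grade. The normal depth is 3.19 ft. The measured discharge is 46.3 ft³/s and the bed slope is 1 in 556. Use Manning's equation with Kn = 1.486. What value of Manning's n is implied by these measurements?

n = 0.038

With bottom width b = 4.33 ft and side slope z = 0.58: A = (b + zy)y = (4.33 + 0.58×3.19)×3.19 = 19.71 ft²; P = b + 2y√(1+z²) = 4.33 + 2×3.19×1.156 = 11.71 ft.
Hydraulic radius R = A/P = 19.71/11.71 = 1.684 ft.
Rearranging Manning's equation: n = (1.486/Q) A R^(2/3) S^(1/2) = (1.486/46.3) × 19.71 × 1.684^(2/3) × √0.001799 = 0.038.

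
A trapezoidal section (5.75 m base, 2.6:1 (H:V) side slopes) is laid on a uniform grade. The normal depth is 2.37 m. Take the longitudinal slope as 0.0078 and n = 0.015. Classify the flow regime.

supercritical

With bottom width b = 5.75 m and side slope z = 2.6: A = (b + zy)y = (5.75 + 2.6×2.37)×2.37 = 28.23 m²; P = b + 2y√(1+z²) = 5.75 + 2×2.37×2.786 = 18.95 m.
Hydraulic radius R = A/P = 28.23/18.95 = 1.489 m.
V = (1/n) R^(2/3) √S = (1/0.015) × 1.489^(2/3) × √0.0078 = 7.679 m/s. Hydraulic depth D_h = A/T = 28.23/18.07 = 1.562 m.
Froude number Fr = V/√(g·D_h) = 7.679/√(9.81×1.562) = 1.96, which is greater than 1, so the flow is supercritical.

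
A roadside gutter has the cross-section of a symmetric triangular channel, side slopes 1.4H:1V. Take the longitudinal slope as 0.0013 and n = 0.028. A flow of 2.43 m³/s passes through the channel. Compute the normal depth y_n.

Manning's equation rearranged: A R^(2/3) = nQ / (1·√S) = 0.028 × 2.43 / (√0.0013) = 1.887.
At y = 1.69 m: A R^(2/3) = 3.115 — high.
At y = 1.12 m: A R^(2/3) = 1.04 — low.
At y = 1.4 m: A R^(2/3) = 1.886 — close enough.

y_n = 1.4 m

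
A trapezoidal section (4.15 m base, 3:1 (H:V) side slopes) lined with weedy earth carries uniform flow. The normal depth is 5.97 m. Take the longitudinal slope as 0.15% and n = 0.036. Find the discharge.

With bottom width b = 4.15 m and side slope z = 3: A = (b + zy)y = (4.15 + 3×5.97)×5.97 = 131.7 m²; P = b + 2y√(1+z²) = 4.15 + 2×5.97×3.162 = 41.91 m.
Hydraulic radius R = A/P = 131.7/41.91 = 3.143 m.
Manning's equation: Q = (1/n) A R^(2/3) S^(1/2) = (1/0.036) × 131.7 × 3.143^(2/3) × 0.0015^(1/2) = 304 m³/s.

Q = 304 m³/s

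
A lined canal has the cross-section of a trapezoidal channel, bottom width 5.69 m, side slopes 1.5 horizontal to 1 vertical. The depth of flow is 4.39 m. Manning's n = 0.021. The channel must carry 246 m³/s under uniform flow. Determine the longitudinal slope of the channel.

S = 0.0027

With bottom width b = 5.69 m and side slope z = 1.5: A = (b + zy)y = (5.69 + 1.5×4.39)×4.39 = 53.89 m²; P = b + 2y√(1+z²) = 5.69 + 2×4.39×1.803 = 21.52 m.
Hydraulic radius R = A/P = 53.89/21.52 = 2.504 m.
From Manning's equation, S = [nQ / (1 A R^(2/3))]² = [0.021 × 246 / (1 × 53.89 × 2.504^(2/3))]² = 0.0027.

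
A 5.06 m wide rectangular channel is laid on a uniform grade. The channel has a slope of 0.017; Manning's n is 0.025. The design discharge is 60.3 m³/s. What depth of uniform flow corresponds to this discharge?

y_n = 2.09 m

Manning's equation rearranged: A R^(2/3) = nQ / (1·√S) = 0.025 × 60.3 / (√0.017) = 11.56.
Try y = 2.64 m: A R^(2/3) = 15.85 — too large.
Try y = 1.56 m: A R^(2/3) = 7.708 — too small.
Try y = 2.09 m: A R^(2/3) = 11.57 — close enough.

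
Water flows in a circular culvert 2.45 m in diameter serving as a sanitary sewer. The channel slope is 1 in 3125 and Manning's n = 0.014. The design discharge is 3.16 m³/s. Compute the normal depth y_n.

Manning's equation rearranged: A R^(2/3) = nQ / (1·√S) = 0.014 × 3.16 / (√0.00032) = 2.473.
At y = 1.22 m: A R^(2/3) = 1.688 — low.
At y = 1.88 m: A R^(2/3) = 3.182 — high.
At y = 1.55 m: A R^(2/3) = 2.473 — matches.

y_n = 1.55 m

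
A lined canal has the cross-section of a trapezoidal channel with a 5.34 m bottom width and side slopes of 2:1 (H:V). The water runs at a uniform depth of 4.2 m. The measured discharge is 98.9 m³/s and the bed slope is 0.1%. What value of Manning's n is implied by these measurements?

n = 0.033

With bottom width b = 5.34 m and side slope z = 2: A = (b + zy)y = (5.34 + 2×4.2)×4.2 = 57.71 m²; P = b + 2y√(1+z²) = 5.34 + 2×4.2×2.236 = 24.12 m.
Hydraulic radius R = A/P = 57.71/24.12 = 2.392 m.
Rearranging Manning's equation: n = (1/Q) A R^(2/3) S^(1/2) = (1/98.9) × 57.71 × 2.392^(2/3) × √0.001 = 0.033.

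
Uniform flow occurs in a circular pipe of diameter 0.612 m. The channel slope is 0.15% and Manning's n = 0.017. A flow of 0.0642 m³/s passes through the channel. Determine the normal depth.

Manning's equation rearranged: A R^(2/3) = nQ / (1·√S) = 0.017 × 0.0642 / (√0.0015) = 0.02818.
Trying y = 0.172 m: A R^(2/3) = 0.01451 — too small.
Trying y = 0.277 m: A R^(2/3) = 0.03541 — too large.
Trying y = 0.244 m: A R^(2/3) = 0.02819 — matches.

y_n = 0.244 m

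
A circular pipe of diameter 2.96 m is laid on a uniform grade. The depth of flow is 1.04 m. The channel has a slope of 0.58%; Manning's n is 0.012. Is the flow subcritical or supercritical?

supercritical

For a circular section of diameter D = 2.96 m at depth y = 1.04 m, the central angle is θ = 2 arccos(1 − 2y/D) = 2.538 rad. Then A = (D²/8)(θ − sin θ) = 2.158 m² and P = Dθ/2 = 3.756 m.
Hydraulic radius R = A/P = 2.158/3.756 = 0.5745 m.
V = (1/n) R^(2/3) √S = (1/0.012) × 0.5745^(2/3) × √0.0058 = 4.386 m/s. Hydraulic depth D_h = A/T = 2.158/2.826 = 0.7635 m.
Froude number Fr = V/√(g·D_h) = 4.386/√(9.81×0.7635) = 1.6, which is greater than 1, so the flow is supercritical.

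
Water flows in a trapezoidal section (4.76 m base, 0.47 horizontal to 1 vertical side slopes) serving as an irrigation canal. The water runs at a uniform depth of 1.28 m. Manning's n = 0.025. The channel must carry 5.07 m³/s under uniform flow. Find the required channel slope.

With bottom width b = 4.76 m and side slope z = 0.47: A = (b + zy)y = (4.76 + 0.47×1.28)×1.28 = 6.863 m²; P = b + 2y√(1+z²) = 4.76 + 2×1.28×1.105 = 7.589 m.
Hydraulic radius R = A/P = 6.863/7.589 = 0.9044 m.
From Manning's equation, S = [nQ / (1 A R^(2/3))]² = [0.025 × 5.07 / (1 × 6.863 × 0.9044^(2/3))]² = 0.00039.

S = 0.00039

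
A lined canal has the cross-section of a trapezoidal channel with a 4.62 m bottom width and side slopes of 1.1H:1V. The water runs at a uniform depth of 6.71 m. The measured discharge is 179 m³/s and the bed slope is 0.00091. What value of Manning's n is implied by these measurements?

With bottom width b = 4.62 m and side slope z = 1.1: A = (b + zy)y = (4.62 + 1.1×6.71)×6.71 = 80.53 m²; P = b + 2y√(1+z²) = 4.62 + 2×6.71×1.487 = 24.57 m.
Hydraulic radius R = A/P = 80.53/24.57 = 3.277 m.
Rearranging Manning's equation: n = (1/Q) A R^(2/3) S^(1/2) = (1/179) × 80.53 × 3.277^(2/3) × √0.00091 = 0.0299.

n = 0.0299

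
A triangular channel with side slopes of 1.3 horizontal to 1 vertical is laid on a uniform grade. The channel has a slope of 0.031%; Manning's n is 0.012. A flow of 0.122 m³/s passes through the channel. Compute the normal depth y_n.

Manning's equation rearranged: A R^(2/3) = nQ / (1·√S) = 0.012 × 0.122 / (√0.00031) = 0.08315.
Trying y = 0.362 m: A R^(2/3) = 0.04669 — low.
Trying y = 0.544 m: A R^(2/3) = 0.1383 — high.
Trying y = 0.449 m: A R^(2/3) = 0.08291 — matches.

y_n = 0.449 m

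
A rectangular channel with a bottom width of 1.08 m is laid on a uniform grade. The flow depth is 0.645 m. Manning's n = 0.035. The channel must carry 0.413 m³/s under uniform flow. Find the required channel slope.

S = 0.0022

Flow area A = b·y = 1.08 × 0.645 = 0.6966 m². Wetted perimeter P = b + 2y = 1.08 + 2×0.645 = 2.37 m.
Hydraulic radius R = A/P = 0.6966/2.37 = 0.2939 m.
From Manning's equation, S = [nQ / (1 A R^(2/3))]² = [0.035 × 0.413 / (1 × 0.6966 × 0.2939^(2/3))]² = 0.0022.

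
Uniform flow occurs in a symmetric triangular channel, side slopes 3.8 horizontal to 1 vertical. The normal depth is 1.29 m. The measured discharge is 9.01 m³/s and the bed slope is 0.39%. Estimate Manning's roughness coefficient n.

n = 0.032

For a triangular section with side slope z = 3.8: A = zy² = 3.8×1.29² = 6.324 m²; P = 2y√(1+z²) = 2×1.29×3.929 = 10.14 m.
Hydraulic radius R = A/P = 6.324/10.14 = 0.6238 m.
Rearranging Manning's equation: n = (1/Q) A R^(2/3) S^(1/2) = (1/9.01) × 6.324 × 0.6238^(2/3) × √0.0039 = 0.032.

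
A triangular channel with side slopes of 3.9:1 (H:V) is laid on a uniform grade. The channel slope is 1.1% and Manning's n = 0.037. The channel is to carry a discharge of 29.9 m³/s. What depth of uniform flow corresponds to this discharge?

y_n = 1.74 m

Manning's equation rearranged: A R^(2/3) = nQ / (1·√S) = 0.037 × 29.9 / (√0.011) = 10.55.
Try y = 1.33 m: A R^(2/3) = 5.146 — too small.
Try y = 1.74 m: A R^(2/3) = 10.53 — matches.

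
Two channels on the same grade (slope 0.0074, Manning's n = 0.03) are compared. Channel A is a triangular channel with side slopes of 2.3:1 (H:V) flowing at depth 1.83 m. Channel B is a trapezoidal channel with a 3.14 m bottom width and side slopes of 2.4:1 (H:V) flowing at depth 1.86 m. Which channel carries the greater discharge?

Channel A: For a triangular section with side slope z = 2.3: A = zy² = 2.3×1.83² = 7.702 m²; P = 2y√(1+z²) = 2×1.83×2.508 = 9.179 m. Hydraulic radius R = A/P = 7.702/9.179 = 0.8391 m. Q_A = (1/0.03)·7.702·0.8391^(2/3)·√0.0074 = 19.65 m³/s.
Channel B: With bottom width b = 3.14 m and side slope z = 2.4: A = (b + zy)y = (3.14 + 2.4×1.86)×1.86 = 14.14 m²; P = b + 2y√(1+z²) = 3.14 + 2×1.86×2.6 = 12.81 m. Hydraulic radius R = A/P = 14.14/12.81 = 1.104 m. Q_B = (1/0.03)·14.14·1.104^(2/3)·√0.0074 = 43.32 m³/s.
Q_A = 19.65 m³/s vs Q_B = 43.32 m³/s, so channel B carries more.

channel B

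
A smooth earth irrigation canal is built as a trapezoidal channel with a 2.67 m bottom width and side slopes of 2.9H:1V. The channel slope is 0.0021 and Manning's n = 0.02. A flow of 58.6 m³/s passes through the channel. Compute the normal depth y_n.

y_n = 2.31 m

Manning's equation rearranged: A R^(2/3) = nQ / (1·√S) = 0.02 × 58.6 / (√0.0021) = 25.58.
At y = 2.8 m: A R^(2/3) = 39.98 — over.
At y = 1.9 m: A R^(2/3) = 16.41 — short.
At y = 2.31 m: A R^(2/3) = 25.58 — ≈ 25.58.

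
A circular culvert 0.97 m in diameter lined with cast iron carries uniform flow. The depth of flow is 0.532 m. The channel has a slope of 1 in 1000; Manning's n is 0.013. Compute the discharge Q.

For a circular section of diameter D = 0.97 m at depth y = 0.532 m, the central angle is θ = 2 arccos(1 − 2y/D) = 3.336 rad. Then A = (D²/8)(θ − sin θ) = 0.415 m² and P = Dθ/2 = 1.618 m.
Hydraulic radius R = A/P = 0.415/1.618 = 0.2565 m.
Manning's equation: Q = (1/n) A R^(2/3) S^(1/2) = (1/0.013) × 0.415 × 0.2565^(2/3) × 0.001^(1/2) = 0.408 m³/s.

Q = 0.408 m³/s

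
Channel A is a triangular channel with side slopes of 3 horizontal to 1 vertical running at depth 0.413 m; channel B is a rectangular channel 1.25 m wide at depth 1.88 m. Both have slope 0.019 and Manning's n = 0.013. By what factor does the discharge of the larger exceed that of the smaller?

Channel A: For a triangular section with side slope z = 3: A = zy² = 3×0.413² = 0.5117 m²; P = 2y√(1+z²) = 2×0.413×3.162 = 2.612 m. Hydraulic radius R = A/P = 0.5117/2.612 = 0.1959 m. Q_A = (1/0.013)·0.5117·0.1959^(2/3)·√0.019 = 1.83 m³/s.
Channel B: Flow area A = b·y = 1.25 × 1.88 = 2.35 m². Wetted perimeter P = b + 2y = 1.25 + 2×1.88 = 5.01 m. Hydraulic radius R = A/P = 2.35/5.01 = 0.4691 m. Q_B = (1/0.013)·2.35·0.4691^(2/3)·√0.019 = 15.04 m³/s.
The larger discharge is 15.04 m³/s and the smaller is 1.83 m³/s; the ratio is 8.22.

8.22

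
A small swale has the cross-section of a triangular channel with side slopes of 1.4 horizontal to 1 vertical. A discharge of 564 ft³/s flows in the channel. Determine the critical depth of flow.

At critical depth, Q² T / (g A³) = 1, i.e. A³/T = Q²/g = 564²/32.2 = 9879.
At y = 4.64 ft: A³/T = 2108 — low.
At y = 6.86 ft: A³/T = 14890 — high.
At y = 6.32 ft: A³/T = 9881 — ≈ 9879.

y_c = 6.32 ft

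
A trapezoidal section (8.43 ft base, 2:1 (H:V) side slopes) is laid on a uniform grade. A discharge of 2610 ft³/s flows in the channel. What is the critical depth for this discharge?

At critical depth, Q² T / (g A³) = 1, i.e. A³/T = Q²/g = 2610²/32.2 = 211600.
Trying y = 10.2 ft: A³/T = 516500 — over.
Trying y = 7.24 ft: A³/T = 122000 — short.
Trying y = 8.26 ft: A³/T = 211100 — ≈ 211600.

y_c = 8.26 ft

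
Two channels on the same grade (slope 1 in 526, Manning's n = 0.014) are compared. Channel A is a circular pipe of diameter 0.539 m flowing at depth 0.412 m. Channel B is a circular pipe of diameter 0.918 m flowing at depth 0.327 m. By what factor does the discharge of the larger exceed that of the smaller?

1.21

Channel A: For a circular section of diameter D = 0.539 m at depth y = 0.412 m, the central angle is θ = 2 arccos(1 − 2y/D) = 4.256 rad. Then A = (D²/8)(θ − sin θ) = 0.1871 m² and P = Dθ/2 = 1.147 m. Hydraulic radius R = A/P = 0.1871/1.147 = 0.1632 m. Q_A = (1/0.014)·0.1871·0.1632^(2/3)·√0.001901 = 0.174 m³/s.
Channel B: For a circular section of diameter D = 0.918 m at depth y = 0.327 m, the central angle is θ = 2 arccos(1 − 2y/D) = 2.558 rad. Then A = (D²/8)(θ − sin θ) = 0.2115 m² and P = Dθ/2 = 1.174 m. Hydraulic radius R = A/P = 0.2115/1.174 = 0.1801 m. Q_B = (1/0.014)·0.2115·0.1801^(2/3)·√0.001901 = 0.21 m³/s.
The larger discharge is 0.21 m³/s and the smaller is 0.174 m³/s; the ratio is 1.21.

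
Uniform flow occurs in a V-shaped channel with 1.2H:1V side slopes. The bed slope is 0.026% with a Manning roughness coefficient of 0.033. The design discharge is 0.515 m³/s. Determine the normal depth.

Manning's equation rearranged: A R^(2/3) = nQ / (1·√S) = 0.033 × 0.515 / (√0.00026) = 1.054.
Trying y = 1.48 m: A R^(2/3) = 1.804 — over.
Trying y = 0.994 m: A R^(2/3) = 0.624 — short.
Trying y = 1.21 m: A R^(2/3) = 1.054 — ≈ 1.054.

y_n = 1.21 m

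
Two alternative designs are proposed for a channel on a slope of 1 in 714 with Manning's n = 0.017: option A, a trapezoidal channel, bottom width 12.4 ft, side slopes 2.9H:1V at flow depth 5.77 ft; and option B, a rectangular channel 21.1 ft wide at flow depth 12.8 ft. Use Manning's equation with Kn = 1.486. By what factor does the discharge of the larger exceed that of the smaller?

Channel A: With bottom width b = 12.4 ft and side slope z = 2.9: A = (b + zy)y = (12.4 + 2.9×5.77)×5.77 = 168.1 ft²; P = b + 2y√(1+z²) = 12.4 + 2×5.77×3.068 = 47.8 ft. Hydraulic radius R = A/P = 168.1/47.8 = 3.517 ft. Q_A = (1.486/0.017)·168.1·3.517^(2/3)·√0.001401 = 1272 ft³/s.
Channel B: Flow area A = b·y = 21.1 × 12.8 = 270.1 ft². Wetted perimeter P = b + 2y = 21.1 + 2×12.8 = 46.7 ft. Hydraulic radius R = A/P = 270.1/46.7 = 5.783 ft. Q_B = (1.486/0.017)·270.1·5.783^(2/3)·√0.001401 = 2847 ft³/s.
The larger discharge is 2847 ft³/s and the smaller is 1272 ft³/s; the ratio is 2.24.

2.24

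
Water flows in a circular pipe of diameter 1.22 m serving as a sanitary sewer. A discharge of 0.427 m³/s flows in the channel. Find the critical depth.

At critical depth, Q² T / (g A³) = 1, i.e. A³/T = Q²/g = 0.427²/9.81 = 0.01859.
Trying y = 0.438 m: A³/T = 0.04595 — high.
Trying y = 0.272 m: A³/T = 0.007226 — low.
Trying y = 0.347 m: A³/T = 0.01866 — ≈ 0.01859.

y_c = 0.347 m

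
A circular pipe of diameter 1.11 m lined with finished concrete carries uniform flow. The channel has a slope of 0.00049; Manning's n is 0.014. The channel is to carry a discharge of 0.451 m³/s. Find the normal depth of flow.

y_n = 0.68 m

Manning's equation rearranged: A R^(2/3) = nQ / (1·√S) = 0.014 × 0.451 / (√0.00049) = 0.2852.
Trying y = 0.524 m: A R^(2/3) = 0.1865 — low.
Trying y = 0.751 m: A R^(2/3) = 0.3294 — high.
Trying y = 0.68 m: A R^(2/3) = 0.2855 — close enough.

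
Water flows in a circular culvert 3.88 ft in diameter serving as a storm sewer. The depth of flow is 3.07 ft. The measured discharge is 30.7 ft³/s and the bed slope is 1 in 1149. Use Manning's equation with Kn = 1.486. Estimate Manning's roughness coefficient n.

n = 0.016

For a circular section of diameter D = 3.88 ft at depth y = 3.07 ft, the central angle is θ = 2 arccos(1 − 2y/D) = 4.385 rad. Then A = (D²/8)(θ − sin θ) = 10.03 ft² and P = Dθ/2 = 8.507 ft.
Hydraulic radius R = A/P = 10.03/8.507 = 1.179 ft.
Rearranging Manning's equation: n = (1.486/Q) A R^(2/3) S^(1/2) = (1.486/30.7) × 10.03 × 1.179^(2/3) × √0.0008703 = 0.016.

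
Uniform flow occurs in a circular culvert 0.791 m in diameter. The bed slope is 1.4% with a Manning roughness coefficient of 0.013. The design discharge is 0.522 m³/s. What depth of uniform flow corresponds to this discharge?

y_n = 0.32 m

Manning's equation rearranged: A R^(2/3) = nQ / (1·√S) = 0.013 × 0.522 / (√0.014) = 0.05735.
At y = 0.379 m: A R^(2/3) = 0.07753 — high.
At y = 0.281 m: A R^(2/3) = 0.0451 — low.
At y = 0.32 m: A R^(2/3) = 0.05738 — close enough.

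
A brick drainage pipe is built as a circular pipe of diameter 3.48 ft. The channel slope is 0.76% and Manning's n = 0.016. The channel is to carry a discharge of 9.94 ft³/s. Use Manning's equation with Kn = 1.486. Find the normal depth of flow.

y_n = 0.885 ft

Manning's equation rearranged: A R^(2/3) = nQ / (1.486·√S) = 0.016 × 9.94 / (1.486 × √0.0076) = 1.228.
At y = 0.956 ft: A R^(2/3) = 1.43 — high.
At y = 0.885 ft: A R^(2/3) = 1.228 — close enough.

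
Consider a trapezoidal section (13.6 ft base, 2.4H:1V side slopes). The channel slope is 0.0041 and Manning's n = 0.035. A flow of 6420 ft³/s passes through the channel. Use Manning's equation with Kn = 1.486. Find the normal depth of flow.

y_n = 13.5 ft

Manning's equation rearranged: A R^(2/3) = nQ / (1.486·√S) = 0.035 × 6420 / (1.486 × √0.0041) = 2362.
Trying y = 11 ft: A R^(2/3) = 1487 — too small.
Trying y = 14.9 ft: A R^(2/3) = 2960 — too large.
Trying y = 13.5 ft: A R^(2/3) = 2360 — ≈ 2362.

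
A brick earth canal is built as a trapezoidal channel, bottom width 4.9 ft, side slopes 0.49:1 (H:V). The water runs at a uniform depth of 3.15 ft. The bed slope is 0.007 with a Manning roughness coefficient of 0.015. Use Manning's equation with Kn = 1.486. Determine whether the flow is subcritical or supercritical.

With bottom width b = 4.9 ft and side slope z = 0.49: A = (b + zy)y = (4.9 + 0.49×3.15)×3.15 = 20.3 ft²; P = b + 2y√(1+z²) = 4.9 + 2×3.15×1.114 = 11.92 ft.
Hydraulic radius R = A/P = 20.3/11.92 = 1.703 ft.
V = (1.486/n) R^(2/3) √S = (1.486/0.015) × 1.703^(2/3) × √0.007 = 11.82 ft/s. Hydraulic depth D_h = A/T = 20.3/7.987 = 2.541 ft.
Froude number Fr = V/√(g·D_h) = 11.82/√(32.2×2.541) = 1.31, which is greater than 1, so the flow is supercritical.

supercritical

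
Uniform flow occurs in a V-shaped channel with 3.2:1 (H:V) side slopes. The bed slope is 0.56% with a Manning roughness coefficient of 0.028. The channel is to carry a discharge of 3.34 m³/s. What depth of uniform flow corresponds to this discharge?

Manning's equation rearranged: A R^(2/3) = nQ / (1·√S) = 0.028 × 3.34 / (√0.0056) = 1.25.
At y = 0.639 m: A R^(2/3) = 0.592 — low.
At y = 1.08 m: A R^(2/3) = 2.399 — high.
At y = 0.846 m: A R^(2/3) = 1.251 — close enough.

y_n = 0.846 m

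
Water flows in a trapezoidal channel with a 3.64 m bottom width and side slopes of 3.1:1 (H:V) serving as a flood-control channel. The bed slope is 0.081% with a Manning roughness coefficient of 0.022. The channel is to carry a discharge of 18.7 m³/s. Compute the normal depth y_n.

Manning's equation rearranged: A R^(2/3) = nQ / (1·√S) = 0.022 × 18.7 / (√0.00081) = 14.46.
Trying y = 1.94 m: A R^(2/3) = 20.56 — over.
Trying y = 1.65 m: A R^(2/3) = 14.48 — matches.

y_n = 1.65 m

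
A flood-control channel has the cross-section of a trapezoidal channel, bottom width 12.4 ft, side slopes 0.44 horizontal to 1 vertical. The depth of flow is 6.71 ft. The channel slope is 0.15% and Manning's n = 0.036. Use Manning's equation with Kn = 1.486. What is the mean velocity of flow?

V = 3.9 ft/s

With bottom width b = 12.4 ft and side slope z = 0.44: A = (b + zy)y = (12.4 + 0.44×6.71)×6.71 = 103 ft²; P = b + 2y√(1+z²) = 12.4 + 2×6.71×1.093 = 27.06 ft.
Hydraulic radius R = A/P = 103/27.06 = 3.807 ft.
From Manning's equation, V = (1.486/n) R^(2/3) S^(1/2) = (1.486/0.036) × 3.807^(2/3) × 0.0015^(1/2) = 3.9 ft/s.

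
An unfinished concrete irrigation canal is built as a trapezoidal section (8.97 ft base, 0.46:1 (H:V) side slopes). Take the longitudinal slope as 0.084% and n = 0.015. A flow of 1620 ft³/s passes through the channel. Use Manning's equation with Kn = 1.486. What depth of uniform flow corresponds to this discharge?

Manning's equation rearranged: A R^(2/3) = nQ / (1.486·√S) = 0.015 × 1620 / (1.486 × √0.00084) = 564.2.
Try y = 9.33 ft: A R^(2/3) = 321.7 — short.
Try y = 14.8 ft: A R^(2/3) = 738.1 — over.
Try y = 12.8 ft: A R^(2/3) = 564.9 — matches.

y_n = 12.8 ft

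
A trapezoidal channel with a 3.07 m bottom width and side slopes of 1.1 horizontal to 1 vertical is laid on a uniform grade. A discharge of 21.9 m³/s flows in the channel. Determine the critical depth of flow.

y_c = 1.45 m

At critical depth, Q² T / (g A³) = 1, i.e. A³/T = Q²/g = 21.9²/9.81 = 48.89.
Trying y = 0.992 m: A³/T = 13.39 — short.
Trying y = 1.72 m: A³/T = 90.7 — over.
Trying y = 1.45 m: A³/T = 49.44 — close enough.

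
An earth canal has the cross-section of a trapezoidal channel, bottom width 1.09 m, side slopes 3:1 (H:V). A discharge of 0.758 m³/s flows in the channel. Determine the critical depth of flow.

At critical depth, Q² T / (g A³) = 1, i.e. A³/T = Q²/g = 0.758²/9.81 = 0.05857.
Trying y = 0.341 m: A³/T = 0.1193 — too large.
Trying y = 0.2 m: A³/T = 0.01686 — too small.
Trying y = 0.282 m: A³/T = 0.05849 — close enough.

y_c = 0.282 m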